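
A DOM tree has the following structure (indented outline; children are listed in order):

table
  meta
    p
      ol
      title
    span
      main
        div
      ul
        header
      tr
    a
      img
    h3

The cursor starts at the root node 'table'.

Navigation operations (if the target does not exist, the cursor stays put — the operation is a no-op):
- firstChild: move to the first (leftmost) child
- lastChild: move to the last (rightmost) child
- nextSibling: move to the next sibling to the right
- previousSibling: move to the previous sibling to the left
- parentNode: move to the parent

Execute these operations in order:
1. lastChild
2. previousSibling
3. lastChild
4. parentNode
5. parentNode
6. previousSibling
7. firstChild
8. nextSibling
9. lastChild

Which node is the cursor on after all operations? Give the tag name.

After 1 (lastChild): meta
After 2 (previousSibling): meta (no-op, stayed)
After 3 (lastChild): h3
After 4 (parentNode): meta
After 5 (parentNode): table
After 6 (previousSibling): table (no-op, stayed)
After 7 (firstChild): meta
After 8 (nextSibling): meta (no-op, stayed)
After 9 (lastChild): h3

Answer: h3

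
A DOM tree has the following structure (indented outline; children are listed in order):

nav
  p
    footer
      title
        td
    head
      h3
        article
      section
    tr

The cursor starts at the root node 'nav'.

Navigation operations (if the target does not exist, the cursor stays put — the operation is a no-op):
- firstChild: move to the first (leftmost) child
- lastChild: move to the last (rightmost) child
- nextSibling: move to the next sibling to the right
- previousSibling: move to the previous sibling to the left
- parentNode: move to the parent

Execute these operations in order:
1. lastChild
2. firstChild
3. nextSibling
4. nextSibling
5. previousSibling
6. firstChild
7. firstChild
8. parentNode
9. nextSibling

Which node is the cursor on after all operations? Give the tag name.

After 1 (lastChild): p
After 2 (firstChild): footer
After 3 (nextSibling): head
After 4 (nextSibling): tr
After 5 (previousSibling): head
After 6 (firstChild): h3
After 7 (firstChild): article
After 8 (parentNode): h3
After 9 (nextSibling): section

Answer: section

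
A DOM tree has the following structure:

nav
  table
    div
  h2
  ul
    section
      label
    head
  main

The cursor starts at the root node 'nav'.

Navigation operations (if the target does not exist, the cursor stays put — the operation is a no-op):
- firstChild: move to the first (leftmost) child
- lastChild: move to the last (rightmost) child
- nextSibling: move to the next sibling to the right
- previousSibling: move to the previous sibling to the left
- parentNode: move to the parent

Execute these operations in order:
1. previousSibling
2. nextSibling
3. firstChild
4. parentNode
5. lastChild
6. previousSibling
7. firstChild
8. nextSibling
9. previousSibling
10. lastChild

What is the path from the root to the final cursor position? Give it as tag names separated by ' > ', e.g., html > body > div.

After 1 (previousSibling): nav (no-op, stayed)
After 2 (nextSibling): nav (no-op, stayed)
After 3 (firstChild): table
After 4 (parentNode): nav
After 5 (lastChild): main
After 6 (previousSibling): ul
After 7 (firstChild): section
After 8 (nextSibling): head
After 9 (previousSibling): section
After 10 (lastChild): label

Answer: nav > ul > section > label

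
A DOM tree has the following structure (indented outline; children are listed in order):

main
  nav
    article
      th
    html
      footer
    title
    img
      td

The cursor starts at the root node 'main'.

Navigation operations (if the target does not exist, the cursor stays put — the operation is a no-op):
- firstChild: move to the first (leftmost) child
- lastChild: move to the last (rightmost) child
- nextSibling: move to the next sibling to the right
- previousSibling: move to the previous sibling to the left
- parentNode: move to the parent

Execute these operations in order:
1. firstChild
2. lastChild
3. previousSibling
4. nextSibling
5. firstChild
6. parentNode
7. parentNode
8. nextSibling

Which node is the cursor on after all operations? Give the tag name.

Answer: nav

Derivation:
After 1 (firstChild): nav
After 2 (lastChild): img
After 3 (previousSibling): title
After 4 (nextSibling): img
After 5 (firstChild): td
After 6 (parentNode): img
After 7 (parentNode): nav
After 8 (nextSibling): nav (no-op, stayed)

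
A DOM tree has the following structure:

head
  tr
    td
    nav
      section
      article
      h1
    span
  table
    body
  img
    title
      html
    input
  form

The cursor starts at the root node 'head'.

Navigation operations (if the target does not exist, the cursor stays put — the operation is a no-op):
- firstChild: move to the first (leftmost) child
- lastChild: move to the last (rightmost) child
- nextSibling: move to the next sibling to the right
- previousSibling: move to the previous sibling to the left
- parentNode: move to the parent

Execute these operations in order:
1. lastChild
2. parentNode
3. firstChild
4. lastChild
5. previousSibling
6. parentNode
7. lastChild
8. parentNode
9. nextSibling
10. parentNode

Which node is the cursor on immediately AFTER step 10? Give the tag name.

After 1 (lastChild): form
After 2 (parentNode): head
After 3 (firstChild): tr
After 4 (lastChild): span
After 5 (previousSibling): nav
After 6 (parentNode): tr
After 7 (lastChild): span
After 8 (parentNode): tr
After 9 (nextSibling): table
After 10 (parentNode): head

Answer: head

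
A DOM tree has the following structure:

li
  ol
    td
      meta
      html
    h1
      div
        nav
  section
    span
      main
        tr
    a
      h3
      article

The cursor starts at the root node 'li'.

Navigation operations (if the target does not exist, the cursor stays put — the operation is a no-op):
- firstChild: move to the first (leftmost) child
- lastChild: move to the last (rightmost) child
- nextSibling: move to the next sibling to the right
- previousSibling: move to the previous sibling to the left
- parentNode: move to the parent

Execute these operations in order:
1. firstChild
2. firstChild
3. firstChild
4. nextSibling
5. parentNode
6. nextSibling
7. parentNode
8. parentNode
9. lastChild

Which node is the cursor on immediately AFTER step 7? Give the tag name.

After 1 (firstChild): ol
After 2 (firstChild): td
After 3 (firstChild): meta
After 4 (nextSibling): html
After 5 (parentNode): td
After 6 (nextSibling): h1
After 7 (parentNode): ol

Answer: ol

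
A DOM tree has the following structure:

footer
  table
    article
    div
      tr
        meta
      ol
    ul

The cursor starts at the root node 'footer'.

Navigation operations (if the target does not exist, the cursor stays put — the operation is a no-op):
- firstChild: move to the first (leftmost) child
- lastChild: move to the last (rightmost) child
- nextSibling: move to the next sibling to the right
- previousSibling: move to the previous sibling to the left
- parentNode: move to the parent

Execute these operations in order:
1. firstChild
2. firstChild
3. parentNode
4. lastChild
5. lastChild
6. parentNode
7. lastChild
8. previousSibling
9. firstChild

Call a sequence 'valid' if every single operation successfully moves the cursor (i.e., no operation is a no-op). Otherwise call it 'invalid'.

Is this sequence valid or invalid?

Answer: invalid

Derivation:
After 1 (firstChild): table
After 2 (firstChild): article
After 3 (parentNode): table
After 4 (lastChild): ul
After 5 (lastChild): ul (no-op, stayed)
After 6 (parentNode): table
After 7 (lastChild): ul
After 8 (previousSibling): div
After 9 (firstChild): tr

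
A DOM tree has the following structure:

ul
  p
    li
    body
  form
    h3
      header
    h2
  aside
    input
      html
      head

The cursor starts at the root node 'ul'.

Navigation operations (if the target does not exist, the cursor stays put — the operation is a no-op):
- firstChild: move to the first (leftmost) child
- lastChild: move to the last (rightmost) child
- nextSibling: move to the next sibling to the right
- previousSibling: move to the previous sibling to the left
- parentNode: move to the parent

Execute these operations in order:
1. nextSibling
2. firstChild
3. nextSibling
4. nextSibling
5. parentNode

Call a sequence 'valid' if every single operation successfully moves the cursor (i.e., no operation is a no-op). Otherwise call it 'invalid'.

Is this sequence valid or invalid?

After 1 (nextSibling): ul (no-op, stayed)
After 2 (firstChild): p
After 3 (nextSibling): form
After 4 (nextSibling): aside
After 5 (parentNode): ul

Answer: invalid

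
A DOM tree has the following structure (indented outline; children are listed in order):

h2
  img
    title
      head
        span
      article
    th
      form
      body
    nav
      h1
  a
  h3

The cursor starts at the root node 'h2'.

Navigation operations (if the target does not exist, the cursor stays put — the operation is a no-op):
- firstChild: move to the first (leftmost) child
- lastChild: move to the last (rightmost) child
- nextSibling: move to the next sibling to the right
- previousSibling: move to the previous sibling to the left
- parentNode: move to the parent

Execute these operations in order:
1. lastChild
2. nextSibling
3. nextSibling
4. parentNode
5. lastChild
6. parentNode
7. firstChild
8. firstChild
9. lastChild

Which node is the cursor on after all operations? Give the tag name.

Answer: article

Derivation:
After 1 (lastChild): h3
After 2 (nextSibling): h3 (no-op, stayed)
After 3 (nextSibling): h3 (no-op, stayed)
After 4 (parentNode): h2
After 5 (lastChild): h3
After 6 (parentNode): h2
After 7 (firstChild): img
After 8 (firstChild): title
After 9 (lastChild): article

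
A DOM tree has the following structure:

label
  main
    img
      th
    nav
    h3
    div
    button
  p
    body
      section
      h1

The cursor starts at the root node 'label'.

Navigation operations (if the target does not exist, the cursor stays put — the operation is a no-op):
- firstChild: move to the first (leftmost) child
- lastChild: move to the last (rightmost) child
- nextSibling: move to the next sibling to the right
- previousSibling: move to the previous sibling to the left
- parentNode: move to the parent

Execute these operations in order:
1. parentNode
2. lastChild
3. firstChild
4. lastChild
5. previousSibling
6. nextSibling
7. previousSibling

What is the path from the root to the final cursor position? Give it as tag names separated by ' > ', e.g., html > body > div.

After 1 (parentNode): label (no-op, stayed)
After 2 (lastChild): p
After 3 (firstChild): body
After 4 (lastChild): h1
After 5 (previousSibling): section
After 6 (nextSibling): h1
After 7 (previousSibling): section

Answer: label > p > body > section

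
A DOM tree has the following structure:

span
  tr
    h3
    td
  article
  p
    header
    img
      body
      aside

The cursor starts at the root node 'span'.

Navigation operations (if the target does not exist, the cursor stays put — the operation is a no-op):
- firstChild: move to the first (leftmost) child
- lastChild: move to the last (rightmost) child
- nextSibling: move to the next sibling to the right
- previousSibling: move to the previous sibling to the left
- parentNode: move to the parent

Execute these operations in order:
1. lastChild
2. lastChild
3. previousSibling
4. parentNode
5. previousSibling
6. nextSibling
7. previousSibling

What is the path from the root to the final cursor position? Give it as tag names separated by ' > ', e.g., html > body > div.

Answer: span > article

Derivation:
After 1 (lastChild): p
After 2 (lastChild): img
After 3 (previousSibling): header
After 4 (parentNode): p
After 5 (previousSibling): article
After 6 (nextSibling): p
After 7 (previousSibling): article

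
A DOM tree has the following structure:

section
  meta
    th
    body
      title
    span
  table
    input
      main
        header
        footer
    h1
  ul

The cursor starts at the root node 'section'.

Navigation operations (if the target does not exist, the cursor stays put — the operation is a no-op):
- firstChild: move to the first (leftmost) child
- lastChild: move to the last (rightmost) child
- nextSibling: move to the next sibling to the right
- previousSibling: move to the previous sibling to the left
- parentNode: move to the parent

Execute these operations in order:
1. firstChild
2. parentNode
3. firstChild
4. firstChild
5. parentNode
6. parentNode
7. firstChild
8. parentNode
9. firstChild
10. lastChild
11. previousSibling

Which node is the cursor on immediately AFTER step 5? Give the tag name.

After 1 (firstChild): meta
After 2 (parentNode): section
After 3 (firstChild): meta
After 4 (firstChild): th
After 5 (parentNode): meta

Answer: meta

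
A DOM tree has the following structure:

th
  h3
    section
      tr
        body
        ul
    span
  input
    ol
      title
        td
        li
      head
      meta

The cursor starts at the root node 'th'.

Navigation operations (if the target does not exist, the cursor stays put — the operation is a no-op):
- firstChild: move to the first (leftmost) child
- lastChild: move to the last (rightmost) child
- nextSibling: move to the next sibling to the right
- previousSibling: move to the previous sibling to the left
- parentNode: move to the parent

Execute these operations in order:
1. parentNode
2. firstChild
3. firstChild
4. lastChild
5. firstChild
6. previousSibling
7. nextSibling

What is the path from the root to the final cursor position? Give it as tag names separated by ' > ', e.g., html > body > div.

Answer: th > h3 > section > tr > ul

Derivation:
After 1 (parentNode): th (no-op, stayed)
After 2 (firstChild): h3
After 3 (firstChild): section
After 4 (lastChild): tr
After 5 (firstChild): body
After 6 (previousSibling): body (no-op, stayed)
After 7 (nextSibling): ul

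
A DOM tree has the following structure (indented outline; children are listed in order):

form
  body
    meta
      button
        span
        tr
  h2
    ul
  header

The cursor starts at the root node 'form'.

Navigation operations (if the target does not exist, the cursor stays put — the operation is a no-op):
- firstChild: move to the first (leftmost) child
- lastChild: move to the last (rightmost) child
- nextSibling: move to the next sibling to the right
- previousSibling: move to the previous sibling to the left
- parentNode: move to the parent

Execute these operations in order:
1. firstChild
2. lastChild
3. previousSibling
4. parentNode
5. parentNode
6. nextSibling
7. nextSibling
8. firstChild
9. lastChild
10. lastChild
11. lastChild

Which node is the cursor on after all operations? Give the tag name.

Answer: tr

Derivation:
After 1 (firstChild): body
After 2 (lastChild): meta
After 3 (previousSibling): meta (no-op, stayed)
After 4 (parentNode): body
After 5 (parentNode): form
After 6 (nextSibling): form (no-op, stayed)
After 7 (nextSibling): form (no-op, stayed)
After 8 (firstChild): body
After 9 (lastChild): meta
After 10 (lastChild): button
After 11 (lastChild): tr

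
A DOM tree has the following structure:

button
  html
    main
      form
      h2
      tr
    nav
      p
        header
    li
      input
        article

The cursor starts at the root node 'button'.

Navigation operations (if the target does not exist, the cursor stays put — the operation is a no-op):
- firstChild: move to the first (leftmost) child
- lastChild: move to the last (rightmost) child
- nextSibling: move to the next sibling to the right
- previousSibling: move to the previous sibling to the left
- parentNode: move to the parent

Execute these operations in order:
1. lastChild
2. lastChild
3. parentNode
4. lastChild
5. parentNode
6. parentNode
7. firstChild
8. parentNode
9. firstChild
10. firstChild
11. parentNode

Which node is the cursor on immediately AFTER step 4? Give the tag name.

Answer: li

Derivation:
After 1 (lastChild): html
After 2 (lastChild): li
After 3 (parentNode): html
After 4 (lastChild): li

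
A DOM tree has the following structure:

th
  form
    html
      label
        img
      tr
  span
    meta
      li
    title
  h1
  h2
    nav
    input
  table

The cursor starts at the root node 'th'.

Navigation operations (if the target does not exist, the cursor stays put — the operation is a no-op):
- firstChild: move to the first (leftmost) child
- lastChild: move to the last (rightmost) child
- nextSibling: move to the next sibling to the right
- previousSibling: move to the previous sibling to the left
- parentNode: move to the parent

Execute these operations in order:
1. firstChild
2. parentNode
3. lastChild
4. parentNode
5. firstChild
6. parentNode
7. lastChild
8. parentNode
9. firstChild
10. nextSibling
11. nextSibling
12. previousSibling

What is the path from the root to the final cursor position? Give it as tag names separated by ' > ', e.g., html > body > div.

Answer: th > span

Derivation:
After 1 (firstChild): form
After 2 (parentNode): th
After 3 (lastChild): table
After 4 (parentNode): th
After 5 (firstChild): form
After 6 (parentNode): th
After 7 (lastChild): table
After 8 (parentNode): th
After 9 (firstChild): form
After 10 (nextSibling): span
After 11 (nextSibling): h1
After 12 (previousSibling): span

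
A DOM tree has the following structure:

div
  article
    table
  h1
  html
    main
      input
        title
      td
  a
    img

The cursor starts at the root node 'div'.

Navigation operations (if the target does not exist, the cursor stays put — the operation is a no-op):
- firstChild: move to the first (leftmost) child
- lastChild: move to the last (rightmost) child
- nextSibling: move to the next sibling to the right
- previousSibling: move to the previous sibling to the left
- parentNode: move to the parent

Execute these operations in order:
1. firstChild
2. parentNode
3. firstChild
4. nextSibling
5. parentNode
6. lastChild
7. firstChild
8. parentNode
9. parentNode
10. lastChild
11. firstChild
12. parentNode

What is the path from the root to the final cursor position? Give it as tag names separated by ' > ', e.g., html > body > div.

After 1 (firstChild): article
After 2 (parentNode): div
After 3 (firstChild): article
After 4 (nextSibling): h1
After 5 (parentNode): div
After 6 (lastChild): a
After 7 (firstChild): img
After 8 (parentNode): a
After 9 (parentNode): div
After 10 (lastChild): a
After 11 (firstChild): img
After 12 (parentNode): a

Answer: div > a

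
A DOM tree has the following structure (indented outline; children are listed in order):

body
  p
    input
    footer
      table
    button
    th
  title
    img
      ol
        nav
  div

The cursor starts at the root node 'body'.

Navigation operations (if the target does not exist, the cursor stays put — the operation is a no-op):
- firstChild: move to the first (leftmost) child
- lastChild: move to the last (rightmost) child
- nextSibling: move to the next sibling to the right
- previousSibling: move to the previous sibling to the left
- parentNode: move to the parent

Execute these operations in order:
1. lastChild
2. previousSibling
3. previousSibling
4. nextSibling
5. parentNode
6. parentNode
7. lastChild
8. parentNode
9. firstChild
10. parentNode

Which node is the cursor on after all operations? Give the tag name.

Answer: body

Derivation:
After 1 (lastChild): div
After 2 (previousSibling): title
After 3 (previousSibling): p
After 4 (nextSibling): title
After 5 (parentNode): body
After 6 (parentNode): body (no-op, stayed)
After 7 (lastChild): div
After 8 (parentNode): body
After 9 (firstChild): p
After 10 (parentNode): body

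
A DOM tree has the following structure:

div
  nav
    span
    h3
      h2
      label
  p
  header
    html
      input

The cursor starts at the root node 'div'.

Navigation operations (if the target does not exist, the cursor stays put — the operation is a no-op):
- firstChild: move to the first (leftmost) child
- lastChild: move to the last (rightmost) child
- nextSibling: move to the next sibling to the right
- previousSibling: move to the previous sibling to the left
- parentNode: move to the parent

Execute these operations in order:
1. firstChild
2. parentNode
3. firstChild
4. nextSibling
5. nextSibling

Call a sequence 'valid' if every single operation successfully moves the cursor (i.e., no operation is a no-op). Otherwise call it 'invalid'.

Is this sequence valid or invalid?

After 1 (firstChild): nav
After 2 (parentNode): div
After 3 (firstChild): nav
After 4 (nextSibling): p
After 5 (nextSibling): header

Answer: valid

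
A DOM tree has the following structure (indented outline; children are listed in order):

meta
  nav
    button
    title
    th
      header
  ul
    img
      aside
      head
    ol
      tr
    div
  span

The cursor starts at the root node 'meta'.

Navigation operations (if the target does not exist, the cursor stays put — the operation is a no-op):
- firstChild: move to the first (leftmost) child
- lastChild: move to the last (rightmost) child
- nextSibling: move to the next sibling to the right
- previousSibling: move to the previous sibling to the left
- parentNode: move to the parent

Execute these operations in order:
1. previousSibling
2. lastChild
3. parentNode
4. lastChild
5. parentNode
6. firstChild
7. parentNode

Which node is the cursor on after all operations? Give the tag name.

After 1 (previousSibling): meta (no-op, stayed)
After 2 (lastChild): span
After 3 (parentNode): meta
After 4 (lastChild): span
After 5 (parentNode): meta
After 6 (firstChild): nav
After 7 (parentNode): meta

Answer: meta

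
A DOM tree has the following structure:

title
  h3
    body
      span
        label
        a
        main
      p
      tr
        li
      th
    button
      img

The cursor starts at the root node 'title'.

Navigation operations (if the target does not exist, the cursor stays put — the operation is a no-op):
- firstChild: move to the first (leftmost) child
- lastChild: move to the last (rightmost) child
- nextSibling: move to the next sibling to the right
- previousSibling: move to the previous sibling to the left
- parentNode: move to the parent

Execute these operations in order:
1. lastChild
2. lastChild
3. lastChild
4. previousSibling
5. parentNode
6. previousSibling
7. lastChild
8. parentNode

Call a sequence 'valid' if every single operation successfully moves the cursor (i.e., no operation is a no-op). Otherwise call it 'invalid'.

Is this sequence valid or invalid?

Answer: invalid

Derivation:
After 1 (lastChild): h3
After 2 (lastChild): button
After 3 (lastChild): img
After 4 (previousSibling): img (no-op, stayed)
After 5 (parentNode): button
After 6 (previousSibling): body
After 7 (lastChild): th
After 8 (parentNode): body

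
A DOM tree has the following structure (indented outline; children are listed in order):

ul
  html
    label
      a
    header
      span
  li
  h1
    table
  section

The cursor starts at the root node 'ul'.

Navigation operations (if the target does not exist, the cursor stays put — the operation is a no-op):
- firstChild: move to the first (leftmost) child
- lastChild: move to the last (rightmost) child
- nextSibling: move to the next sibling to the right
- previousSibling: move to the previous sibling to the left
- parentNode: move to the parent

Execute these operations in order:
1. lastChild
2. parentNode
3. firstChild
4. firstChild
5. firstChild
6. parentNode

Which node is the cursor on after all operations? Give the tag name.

Answer: label

Derivation:
After 1 (lastChild): section
After 2 (parentNode): ul
After 3 (firstChild): html
After 4 (firstChild): label
After 5 (firstChild): a
After 6 (parentNode): label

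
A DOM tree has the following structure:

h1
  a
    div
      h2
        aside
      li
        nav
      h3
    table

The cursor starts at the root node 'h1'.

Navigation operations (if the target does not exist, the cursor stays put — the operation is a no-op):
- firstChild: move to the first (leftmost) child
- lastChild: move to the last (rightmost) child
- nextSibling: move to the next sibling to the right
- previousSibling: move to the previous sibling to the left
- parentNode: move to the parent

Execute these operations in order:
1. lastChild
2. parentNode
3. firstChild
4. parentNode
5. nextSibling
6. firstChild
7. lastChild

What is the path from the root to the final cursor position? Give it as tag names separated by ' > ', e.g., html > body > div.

After 1 (lastChild): a
After 2 (parentNode): h1
After 3 (firstChild): a
After 4 (parentNode): h1
After 5 (nextSibling): h1 (no-op, stayed)
After 6 (firstChild): a
After 7 (lastChild): table

Answer: h1 > a > table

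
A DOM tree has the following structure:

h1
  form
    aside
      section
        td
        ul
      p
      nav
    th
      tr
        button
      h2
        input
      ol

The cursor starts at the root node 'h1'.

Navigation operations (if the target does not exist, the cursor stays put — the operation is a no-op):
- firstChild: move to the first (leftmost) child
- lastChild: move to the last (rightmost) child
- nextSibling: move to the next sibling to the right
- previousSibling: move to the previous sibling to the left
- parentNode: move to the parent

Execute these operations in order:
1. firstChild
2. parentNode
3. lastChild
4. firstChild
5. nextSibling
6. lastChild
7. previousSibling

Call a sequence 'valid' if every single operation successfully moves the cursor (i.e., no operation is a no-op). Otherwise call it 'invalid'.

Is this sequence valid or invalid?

Answer: valid

Derivation:
After 1 (firstChild): form
After 2 (parentNode): h1
After 3 (lastChild): form
After 4 (firstChild): aside
After 5 (nextSibling): th
After 6 (lastChild): ol
After 7 (previousSibling): h2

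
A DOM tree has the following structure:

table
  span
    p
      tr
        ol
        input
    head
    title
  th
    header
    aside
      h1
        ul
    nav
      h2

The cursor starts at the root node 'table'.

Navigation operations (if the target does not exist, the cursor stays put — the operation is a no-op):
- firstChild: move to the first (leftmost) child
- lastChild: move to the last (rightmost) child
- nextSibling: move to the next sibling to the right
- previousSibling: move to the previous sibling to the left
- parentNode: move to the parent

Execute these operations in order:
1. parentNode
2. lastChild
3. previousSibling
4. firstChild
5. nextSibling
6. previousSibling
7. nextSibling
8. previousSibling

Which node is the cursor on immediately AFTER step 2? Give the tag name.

After 1 (parentNode): table (no-op, stayed)
After 2 (lastChild): th

Answer: th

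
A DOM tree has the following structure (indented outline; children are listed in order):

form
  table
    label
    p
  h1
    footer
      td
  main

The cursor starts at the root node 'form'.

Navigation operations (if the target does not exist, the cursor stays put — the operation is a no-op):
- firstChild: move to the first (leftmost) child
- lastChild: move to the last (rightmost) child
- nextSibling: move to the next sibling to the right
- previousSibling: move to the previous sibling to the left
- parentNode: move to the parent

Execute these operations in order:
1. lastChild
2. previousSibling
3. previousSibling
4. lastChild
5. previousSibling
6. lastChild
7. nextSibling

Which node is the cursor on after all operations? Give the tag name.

After 1 (lastChild): main
After 2 (previousSibling): h1
After 3 (previousSibling): table
After 4 (lastChild): p
After 5 (previousSibling): label
After 6 (lastChild): label (no-op, stayed)
After 7 (nextSibling): p

Answer: p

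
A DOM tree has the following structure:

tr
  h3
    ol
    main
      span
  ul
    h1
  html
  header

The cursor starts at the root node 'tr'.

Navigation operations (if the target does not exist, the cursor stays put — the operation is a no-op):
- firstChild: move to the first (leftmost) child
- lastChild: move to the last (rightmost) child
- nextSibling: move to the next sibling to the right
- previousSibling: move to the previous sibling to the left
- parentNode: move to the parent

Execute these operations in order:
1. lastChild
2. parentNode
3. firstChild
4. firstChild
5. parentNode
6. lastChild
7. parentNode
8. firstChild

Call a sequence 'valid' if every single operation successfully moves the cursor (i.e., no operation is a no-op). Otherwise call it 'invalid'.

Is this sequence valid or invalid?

After 1 (lastChild): header
After 2 (parentNode): tr
After 3 (firstChild): h3
After 4 (firstChild): ol
After 5 (parentNode): h3
After 6 (lastChild): main
After 7 (parentNode): h3
After 8 (firstChild): ol

Answer: valid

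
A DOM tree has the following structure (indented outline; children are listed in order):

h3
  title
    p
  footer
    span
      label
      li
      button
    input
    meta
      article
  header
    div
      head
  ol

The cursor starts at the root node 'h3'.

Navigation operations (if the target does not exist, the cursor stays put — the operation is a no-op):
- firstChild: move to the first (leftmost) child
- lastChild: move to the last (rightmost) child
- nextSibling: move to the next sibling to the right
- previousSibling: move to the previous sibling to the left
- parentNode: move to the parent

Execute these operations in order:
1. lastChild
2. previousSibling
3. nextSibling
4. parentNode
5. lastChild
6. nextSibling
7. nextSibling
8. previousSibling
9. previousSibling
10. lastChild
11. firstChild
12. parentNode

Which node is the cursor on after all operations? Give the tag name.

Answer: meta

Derivation:
After 1 (lastChild): ol
After 2 (previousSibling): header
After 3 (nextSibling): ol
After 4 (parentNode): h3
After 5 (lastChild): ol
After 6 (nextSibling): ol (no-op, stayed)
After 7 (nextSibling): ol (no-op, stayed)
After 8 (previousSibling): header
After 9 (previousSibling): footer
After 10 (lastChild): meta
After 11 (firstChild): article
After 12 (parentNode): meta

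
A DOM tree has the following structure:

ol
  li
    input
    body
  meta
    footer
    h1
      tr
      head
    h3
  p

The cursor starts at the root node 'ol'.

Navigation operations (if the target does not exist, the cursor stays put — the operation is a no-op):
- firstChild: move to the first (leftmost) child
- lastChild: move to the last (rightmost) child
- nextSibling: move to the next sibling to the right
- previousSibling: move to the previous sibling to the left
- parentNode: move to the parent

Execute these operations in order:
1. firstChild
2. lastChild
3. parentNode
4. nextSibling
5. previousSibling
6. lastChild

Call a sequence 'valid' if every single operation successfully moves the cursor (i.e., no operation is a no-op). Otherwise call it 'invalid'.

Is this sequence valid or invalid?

After 1 (firstChild): li
After 2 (lastChild): body
After 3 (parentNode): li
After 4 (nextSibling): meta
After 5 (previousSibling): li
After 6 (lastChild): body

Answer: valid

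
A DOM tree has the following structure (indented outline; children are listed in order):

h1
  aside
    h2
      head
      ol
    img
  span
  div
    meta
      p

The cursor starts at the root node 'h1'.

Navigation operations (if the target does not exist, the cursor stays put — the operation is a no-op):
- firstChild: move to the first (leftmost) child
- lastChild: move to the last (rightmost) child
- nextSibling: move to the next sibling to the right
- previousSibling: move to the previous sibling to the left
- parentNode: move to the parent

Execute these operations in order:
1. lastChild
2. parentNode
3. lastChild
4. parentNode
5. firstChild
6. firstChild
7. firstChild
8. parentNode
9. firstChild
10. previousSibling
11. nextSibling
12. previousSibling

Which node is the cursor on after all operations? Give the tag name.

After 1 (lastChild): div
After 2 (parentNode): h1
After 3 (lastChild): div
After 4 (parentNode): h1
After 5 (firstChild): aside
After 6 (firstChild): h2
After 7 (firstChild): head
After 8 (parentNode): h2
After 9 (firstChild): head
After 10 (previousSibling): head (no-op, stayed)
After 11 (nextSibling): ol
After 12 (previousSibling): head

Answer: head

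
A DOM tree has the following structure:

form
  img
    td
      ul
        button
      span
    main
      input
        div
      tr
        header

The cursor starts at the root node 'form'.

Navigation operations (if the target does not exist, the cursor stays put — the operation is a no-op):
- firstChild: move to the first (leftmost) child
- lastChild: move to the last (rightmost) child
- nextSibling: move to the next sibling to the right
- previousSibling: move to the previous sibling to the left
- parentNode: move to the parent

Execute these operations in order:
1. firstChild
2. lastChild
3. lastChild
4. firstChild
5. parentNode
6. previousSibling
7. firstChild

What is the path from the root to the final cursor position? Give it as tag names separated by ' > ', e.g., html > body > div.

Answer: form > img > main > input > div

Derivation:
After 1 (firstChild): img
After 2 (lastChild): main
After 3 (lastChild): tr
After 4 (firstChild): header
After 5 (parentNode): tr
After 6 (previousSibling): input
After 7 (firstChild): div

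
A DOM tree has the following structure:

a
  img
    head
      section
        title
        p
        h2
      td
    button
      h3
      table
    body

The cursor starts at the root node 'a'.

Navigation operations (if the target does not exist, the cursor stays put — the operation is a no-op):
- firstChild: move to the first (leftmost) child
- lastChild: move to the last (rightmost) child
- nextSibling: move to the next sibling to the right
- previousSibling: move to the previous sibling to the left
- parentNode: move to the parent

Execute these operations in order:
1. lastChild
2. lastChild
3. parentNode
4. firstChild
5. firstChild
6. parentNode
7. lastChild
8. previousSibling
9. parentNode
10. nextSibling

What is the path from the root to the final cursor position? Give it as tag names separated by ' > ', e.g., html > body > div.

After 1 (lastChild): img
After 2 (lastChild): body
After 3 (parentNode): img
After 4 (firstChild): head
After 5 (firstChild): section
After 6 (parentNode): head
After 7 (lastChild): td
After 8 (previousSibling): section
After 9 (parentNode): head
After 10 (nextSibling): button

Answer: a > img > button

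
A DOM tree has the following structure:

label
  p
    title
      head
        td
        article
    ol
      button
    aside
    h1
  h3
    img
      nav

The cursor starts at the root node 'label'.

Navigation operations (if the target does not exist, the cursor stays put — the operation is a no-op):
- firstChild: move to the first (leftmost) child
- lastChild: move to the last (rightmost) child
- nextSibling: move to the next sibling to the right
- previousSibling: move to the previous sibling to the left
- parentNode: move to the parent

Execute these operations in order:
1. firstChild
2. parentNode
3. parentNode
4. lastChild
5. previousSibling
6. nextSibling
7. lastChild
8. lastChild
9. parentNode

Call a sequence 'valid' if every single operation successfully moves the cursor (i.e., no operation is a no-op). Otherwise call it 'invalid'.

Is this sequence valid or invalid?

After 1 (firstChild): p
After 2 (parentNode): label
After 3 (parentNode): label (no-op, stayed)
After 4 (lastChild): h3
After 5 (previousSibling): p
After 6 (nextSibling): h3
After 7 (lastChild): img
After 8 (lastChild): nav
After 9 (parentNode): img

Answer: invalid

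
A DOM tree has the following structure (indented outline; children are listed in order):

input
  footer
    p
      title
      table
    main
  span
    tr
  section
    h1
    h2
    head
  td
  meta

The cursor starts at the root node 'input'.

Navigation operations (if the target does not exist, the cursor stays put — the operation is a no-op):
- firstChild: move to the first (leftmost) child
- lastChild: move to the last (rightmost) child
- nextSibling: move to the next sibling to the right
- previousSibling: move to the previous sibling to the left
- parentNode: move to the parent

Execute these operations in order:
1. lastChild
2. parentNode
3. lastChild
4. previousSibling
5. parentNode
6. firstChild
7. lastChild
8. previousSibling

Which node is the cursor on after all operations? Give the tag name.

Answer: p

Derivation:
After 1 (lastChild): meta
After 2 (parentNode): input
After 3 (lastChild): meta
After 4 (previousSibling): td
After 5 (parentNode): input
After 6 (firstChild): footer
After 7 (lastChild): main
After 8 (previousSibling): p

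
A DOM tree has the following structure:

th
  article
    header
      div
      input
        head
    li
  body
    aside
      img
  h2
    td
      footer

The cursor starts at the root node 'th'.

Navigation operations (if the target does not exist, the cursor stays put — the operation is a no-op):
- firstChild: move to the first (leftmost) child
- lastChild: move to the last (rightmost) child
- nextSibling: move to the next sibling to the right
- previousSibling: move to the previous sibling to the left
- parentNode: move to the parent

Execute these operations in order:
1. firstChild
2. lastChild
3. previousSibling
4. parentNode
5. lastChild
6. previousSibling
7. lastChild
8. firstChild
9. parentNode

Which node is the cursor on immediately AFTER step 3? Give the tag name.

Answer: header

Derivation:
After 1 (firstChild): article
After 2 (lastChild): li
After 3 (previousSibling): header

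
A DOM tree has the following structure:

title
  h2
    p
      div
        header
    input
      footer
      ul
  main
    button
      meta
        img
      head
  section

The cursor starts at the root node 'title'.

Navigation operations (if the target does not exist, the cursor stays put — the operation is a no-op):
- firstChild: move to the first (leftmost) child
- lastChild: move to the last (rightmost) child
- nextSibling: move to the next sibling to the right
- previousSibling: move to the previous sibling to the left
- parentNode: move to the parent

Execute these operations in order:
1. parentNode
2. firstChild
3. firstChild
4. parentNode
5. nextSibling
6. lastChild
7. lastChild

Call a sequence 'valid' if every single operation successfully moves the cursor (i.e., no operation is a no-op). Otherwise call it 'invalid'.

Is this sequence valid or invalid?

After 1 (parentNode): title (no-op, stayed)
After 2 (firstChild): h2
After 3 (firstChild): p
After 4 (parentNode): h2
After 5 (nextSibling): main
After 6 (lastChild): button
After 7 (lastChild): head

Answer: invalid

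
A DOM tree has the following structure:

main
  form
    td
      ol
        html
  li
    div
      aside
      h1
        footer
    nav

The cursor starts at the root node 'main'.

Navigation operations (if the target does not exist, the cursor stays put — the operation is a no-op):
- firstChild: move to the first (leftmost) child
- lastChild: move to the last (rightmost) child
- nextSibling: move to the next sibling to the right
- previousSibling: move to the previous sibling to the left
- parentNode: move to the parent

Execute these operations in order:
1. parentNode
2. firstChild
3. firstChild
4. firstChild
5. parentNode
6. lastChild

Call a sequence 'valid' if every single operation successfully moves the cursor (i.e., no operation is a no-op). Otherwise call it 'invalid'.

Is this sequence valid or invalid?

After 1 (parentNode): main (no-op, stayed)
After 2 (firstChild): form
After 3 (firstChild): td
After 4 (firstChild): ol
After 5 (parentNode): td
After 6 (lastChild): ol

Answer: invalid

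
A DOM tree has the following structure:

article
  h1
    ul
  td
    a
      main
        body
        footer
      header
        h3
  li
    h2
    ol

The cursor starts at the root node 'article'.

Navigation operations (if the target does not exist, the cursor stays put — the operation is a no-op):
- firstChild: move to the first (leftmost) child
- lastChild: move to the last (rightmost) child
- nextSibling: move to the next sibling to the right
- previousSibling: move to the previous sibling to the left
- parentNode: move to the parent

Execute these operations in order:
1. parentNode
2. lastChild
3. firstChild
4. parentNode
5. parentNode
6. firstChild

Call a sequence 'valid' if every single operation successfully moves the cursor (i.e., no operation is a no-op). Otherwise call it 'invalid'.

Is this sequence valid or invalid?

Answer: invalid

Derivation:
After 1 (parentNode): article (no-op, stayed)
After 2 (lastChild): li
After 3 (firstChild): h2
After 4 (parentNode): li
After 5 (parentNode): article
After 6 (firstChild): h1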